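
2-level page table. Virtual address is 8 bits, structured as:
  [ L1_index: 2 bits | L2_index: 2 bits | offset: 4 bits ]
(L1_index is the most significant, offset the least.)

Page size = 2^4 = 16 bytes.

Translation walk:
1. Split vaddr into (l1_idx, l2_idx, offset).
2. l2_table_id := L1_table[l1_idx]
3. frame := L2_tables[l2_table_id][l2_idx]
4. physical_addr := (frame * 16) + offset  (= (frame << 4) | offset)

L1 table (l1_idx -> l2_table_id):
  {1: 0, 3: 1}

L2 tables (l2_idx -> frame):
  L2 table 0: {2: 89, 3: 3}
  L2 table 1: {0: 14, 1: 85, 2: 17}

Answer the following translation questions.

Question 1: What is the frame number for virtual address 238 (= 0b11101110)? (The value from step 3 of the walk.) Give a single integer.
Answer: 17

Derivation:
vaddr = 238: l1_idx=3, l2_idx=2
L1[3] = 1; L2[1][2] = 17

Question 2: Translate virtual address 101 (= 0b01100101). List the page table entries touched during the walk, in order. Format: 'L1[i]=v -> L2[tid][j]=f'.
Answer: L1[1]=0 -> L2[0][2]=89

Derivation:
vaddr = 101 = 0b01100101
Split: l1_idx=1, l2_idx=2, offset=5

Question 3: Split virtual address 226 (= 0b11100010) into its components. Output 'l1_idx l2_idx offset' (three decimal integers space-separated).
vaddr = 226 = 0b11100010
  top 2 bits -> l1_idx = 3
  next 2 bits -> l2_idx = 2
  bottom 4 bits -> offset = 2

Answer: 3 2 2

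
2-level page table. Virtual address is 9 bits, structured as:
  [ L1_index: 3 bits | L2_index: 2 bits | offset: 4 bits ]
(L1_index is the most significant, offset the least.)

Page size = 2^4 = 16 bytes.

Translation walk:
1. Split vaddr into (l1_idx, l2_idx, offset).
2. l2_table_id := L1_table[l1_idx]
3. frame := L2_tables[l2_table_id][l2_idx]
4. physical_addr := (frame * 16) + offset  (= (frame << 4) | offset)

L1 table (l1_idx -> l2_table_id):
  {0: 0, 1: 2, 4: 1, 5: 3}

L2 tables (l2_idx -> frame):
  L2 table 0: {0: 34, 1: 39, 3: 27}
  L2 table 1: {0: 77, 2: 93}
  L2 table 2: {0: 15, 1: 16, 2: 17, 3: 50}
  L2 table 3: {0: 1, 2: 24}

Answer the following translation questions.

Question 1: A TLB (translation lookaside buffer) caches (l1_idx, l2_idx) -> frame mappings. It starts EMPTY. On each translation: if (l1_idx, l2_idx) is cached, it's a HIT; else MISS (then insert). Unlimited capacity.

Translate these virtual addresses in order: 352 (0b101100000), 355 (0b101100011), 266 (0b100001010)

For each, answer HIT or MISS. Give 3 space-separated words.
Answer: MISS HIT MISS

Derivation:
vaddr=352: (5,2) not in TLB -> MISS, insert
vaddr=355: (5,2) in TLB -> HIT
vaddr=266: (4,0) not in TLB -> MISS, insert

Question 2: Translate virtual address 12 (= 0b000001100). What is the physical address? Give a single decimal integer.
vaddr = 12 = 0b000001100
Split: l1_idx=0, l2_idx=0, offset=12
L1[0] = 0
L2[0][0] = 34
paddr = 34 * 16 + 12 = 556

Answer: 556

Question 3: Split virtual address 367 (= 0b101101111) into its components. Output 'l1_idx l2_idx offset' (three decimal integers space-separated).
vaddr = 367 = 0b101101111
  top 3 bits -> l1_idx = 5
  next 2 bits -> l2_idx = 2
  bottom 4 bits -> offset = 15

Answer: 5 2 15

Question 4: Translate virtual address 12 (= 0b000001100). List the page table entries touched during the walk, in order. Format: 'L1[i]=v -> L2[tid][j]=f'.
Answer: L1[0]=0 -> L2[0][0]=34

Derivation:
vaddr = 12 = 0b000001100
Split: l1_idx=0, l2_idx=0, offset=12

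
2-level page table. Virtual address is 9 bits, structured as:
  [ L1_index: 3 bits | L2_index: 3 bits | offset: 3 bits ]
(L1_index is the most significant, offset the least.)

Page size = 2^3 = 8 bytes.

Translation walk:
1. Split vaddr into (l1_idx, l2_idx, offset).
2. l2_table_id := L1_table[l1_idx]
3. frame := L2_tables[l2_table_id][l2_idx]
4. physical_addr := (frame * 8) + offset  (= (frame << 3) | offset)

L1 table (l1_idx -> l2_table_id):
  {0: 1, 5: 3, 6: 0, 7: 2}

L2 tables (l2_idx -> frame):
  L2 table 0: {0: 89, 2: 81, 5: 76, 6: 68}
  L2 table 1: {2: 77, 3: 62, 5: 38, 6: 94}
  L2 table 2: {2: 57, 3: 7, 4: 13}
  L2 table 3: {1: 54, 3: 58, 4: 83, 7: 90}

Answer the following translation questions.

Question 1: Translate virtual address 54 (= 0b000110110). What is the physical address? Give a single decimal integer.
vaddr = 54 = 0b000110110
Split: l1_idx=0, l2_idx=6, offset=6
L1[0] = 1
L2[1][6] = 94
paddr = 94 * 8 + 6 = 758

Answer: 758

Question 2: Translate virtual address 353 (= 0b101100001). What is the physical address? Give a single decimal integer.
vaddr = 353 = 0b101100001
Split: l1_idx=5, l2_idx=4, offset=1
L1[5] = 3
L2[3][4] = 83
paddr = 83 * 8 + 1 = 665

Answer: 665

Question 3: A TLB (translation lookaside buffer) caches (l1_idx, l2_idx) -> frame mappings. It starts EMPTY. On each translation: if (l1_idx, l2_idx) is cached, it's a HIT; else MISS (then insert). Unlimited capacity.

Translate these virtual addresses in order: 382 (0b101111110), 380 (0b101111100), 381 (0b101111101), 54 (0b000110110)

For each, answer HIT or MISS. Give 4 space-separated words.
Answer: MISS HIT HIT MISS

Derivation:
vaddr=382: (5,7) not in TLB -> MISS, insert
vaddr=380: (5,7) in TLB -> HIT
vaddr=381: (5,7) in TLB -> HIT
vaddr=54: (0,6) not in TLB -> MISS, insert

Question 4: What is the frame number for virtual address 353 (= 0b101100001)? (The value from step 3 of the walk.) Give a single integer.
vaddr = 353: l1_idx=5, l2_idx=4
L1[5] = 3; L2[3][4] = 83

Answer: 83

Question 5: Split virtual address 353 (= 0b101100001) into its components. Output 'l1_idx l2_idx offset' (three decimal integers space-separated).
vaddr = 353 = 0b101100001
  top 3 bits -> l1_idx = 5
  next 3 bits -> l2_idx = 4
  bottom 3 bits -> offset = 1

Answer: 5 4 1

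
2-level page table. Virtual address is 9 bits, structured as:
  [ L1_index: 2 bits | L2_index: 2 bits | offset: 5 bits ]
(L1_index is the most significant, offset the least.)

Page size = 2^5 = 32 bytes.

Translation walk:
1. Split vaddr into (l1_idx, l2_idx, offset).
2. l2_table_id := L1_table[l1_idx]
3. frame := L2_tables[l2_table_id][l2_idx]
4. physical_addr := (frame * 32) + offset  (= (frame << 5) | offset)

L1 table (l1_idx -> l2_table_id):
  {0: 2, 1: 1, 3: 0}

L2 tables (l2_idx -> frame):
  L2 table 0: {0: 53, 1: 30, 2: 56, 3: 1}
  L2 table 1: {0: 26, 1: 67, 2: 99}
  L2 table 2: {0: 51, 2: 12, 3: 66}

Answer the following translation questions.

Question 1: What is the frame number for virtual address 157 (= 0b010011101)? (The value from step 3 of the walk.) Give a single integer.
vaddr = 157: l1_idx=1, l2_idx=0
L1[1] = 1; L2[1][0] = 26

Answer: 26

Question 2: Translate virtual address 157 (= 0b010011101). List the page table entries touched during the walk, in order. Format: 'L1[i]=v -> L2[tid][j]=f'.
Answer: L1[1]=1 -> L2[1][0]=26

Derivation:
vaddr = 157 = 0b010011101
Split: l1_idx=1, l2_idx=0, offset=29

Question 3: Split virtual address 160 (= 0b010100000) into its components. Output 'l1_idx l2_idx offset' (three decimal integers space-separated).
Answer: 1 1 0

Derivation:
vaddr = 160 = 0b010100000
  top 2 bits -> l1_idx = 1
  next 2 bits -> l2_idx = 1
  bottom 5 bits -> offset = 0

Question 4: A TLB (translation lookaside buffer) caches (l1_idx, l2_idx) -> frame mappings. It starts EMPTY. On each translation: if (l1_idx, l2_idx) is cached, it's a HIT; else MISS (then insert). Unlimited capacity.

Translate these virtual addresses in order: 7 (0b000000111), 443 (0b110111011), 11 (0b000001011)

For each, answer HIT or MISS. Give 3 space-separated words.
vaddr=7: (0,0) not in TLB -> MISS, insert
vaddr=443: (3,1) not in TLB -> MISS, insert
vaddr=11: (0,0) in TLB -> HIT

Answer: MISS MISS HIT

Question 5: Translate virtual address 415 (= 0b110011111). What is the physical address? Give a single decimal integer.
vaddr = 415 = 0b110011111
Split: l1_idx=3, l2_idx=0, offset=31
L1[3] = 0
L2[0][0] = 53
paddr = 53 * 32 + 31 = 1727

Answer: 1727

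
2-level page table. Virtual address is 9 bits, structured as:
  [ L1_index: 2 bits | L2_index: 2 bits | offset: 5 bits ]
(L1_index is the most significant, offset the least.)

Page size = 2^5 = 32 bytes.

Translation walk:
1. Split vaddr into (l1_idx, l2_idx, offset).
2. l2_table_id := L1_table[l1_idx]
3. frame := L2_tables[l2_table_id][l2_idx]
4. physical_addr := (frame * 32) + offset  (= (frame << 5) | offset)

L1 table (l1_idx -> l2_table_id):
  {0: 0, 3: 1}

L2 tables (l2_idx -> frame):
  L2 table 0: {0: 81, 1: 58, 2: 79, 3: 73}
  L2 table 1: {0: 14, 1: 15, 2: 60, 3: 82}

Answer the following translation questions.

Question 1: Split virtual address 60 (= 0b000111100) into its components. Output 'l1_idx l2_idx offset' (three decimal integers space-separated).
Answer: 0 1 28

Derivation:
vaddr = 60 = 0b000111100
  top 2 bits -> l1_idx = 0
  next 2 bits -> l2_idx = 1
  bottom 5 bits -> offset = 28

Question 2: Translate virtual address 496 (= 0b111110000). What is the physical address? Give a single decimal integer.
vaddr = 496 = 0b111110000
Split: l1_idx=3, l2_idx=3, offset=16
L1[3] = 1
L2[1][3] = 82
paddr = 82 * 32 + 16 = 2640

Answer: 2640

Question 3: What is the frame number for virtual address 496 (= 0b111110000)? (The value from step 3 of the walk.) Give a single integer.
Answer: 82

Derivation:
vaddr = 496: l1_idx=3, l2_idx=3
L1[3] = 1; L2[1][3] = 82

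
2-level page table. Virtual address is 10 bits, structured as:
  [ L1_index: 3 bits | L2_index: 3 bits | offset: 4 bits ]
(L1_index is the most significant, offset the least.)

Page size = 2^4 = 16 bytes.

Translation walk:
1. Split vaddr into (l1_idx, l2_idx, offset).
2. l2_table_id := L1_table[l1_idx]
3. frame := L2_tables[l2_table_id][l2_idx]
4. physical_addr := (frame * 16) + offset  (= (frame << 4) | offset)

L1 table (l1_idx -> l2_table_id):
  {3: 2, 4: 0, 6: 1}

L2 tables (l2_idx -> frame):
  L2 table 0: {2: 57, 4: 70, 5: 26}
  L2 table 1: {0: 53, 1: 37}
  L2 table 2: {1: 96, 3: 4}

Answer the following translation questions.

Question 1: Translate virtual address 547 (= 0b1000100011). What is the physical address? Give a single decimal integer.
Answer: 915

Derivation:
vaddr = 547 = 0b1000100011
Split: l1_idx=4, l2_idx=2, offset=3
L1[4] = 0
L2[0][2] = 57
paddr = 57 * 16 + 3 = 915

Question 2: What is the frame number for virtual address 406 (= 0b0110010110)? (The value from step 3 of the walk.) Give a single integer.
vaddr = 406: l1_idx=3, l2_idx=1
L1[3] = 2; L2[2][1] = 96

Answer: 96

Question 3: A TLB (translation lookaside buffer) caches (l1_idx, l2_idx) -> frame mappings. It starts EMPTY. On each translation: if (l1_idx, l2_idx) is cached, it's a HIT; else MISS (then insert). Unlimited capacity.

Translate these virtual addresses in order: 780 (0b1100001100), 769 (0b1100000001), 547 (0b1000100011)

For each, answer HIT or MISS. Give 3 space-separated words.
Answer: MISS HIT MISS

Derivation:
vaddr=780: (6,0) not in TLB -> MISS, insert
vaddr=769: (6,0) in TLB -> HIT
vaddr=547: (4,2) not in TLB -> MISS, insert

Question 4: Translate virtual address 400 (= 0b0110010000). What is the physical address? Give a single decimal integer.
vaddr = 400 = 0b0110010000
Split: l1_idx=3, l2_idx=1, offset=0
L1[3] = 2
L2[2][1] = 96
paddr = 96 * 16 + 0 = 1536

Answer: 1536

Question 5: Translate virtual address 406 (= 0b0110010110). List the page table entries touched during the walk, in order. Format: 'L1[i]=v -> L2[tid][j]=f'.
Answer: L1[3]=2 -> L2[2][1]=96

Derivation:
vaddr = 406 = 0b0110010110
Split: l1_idx=3, l2_idx=1, offset=6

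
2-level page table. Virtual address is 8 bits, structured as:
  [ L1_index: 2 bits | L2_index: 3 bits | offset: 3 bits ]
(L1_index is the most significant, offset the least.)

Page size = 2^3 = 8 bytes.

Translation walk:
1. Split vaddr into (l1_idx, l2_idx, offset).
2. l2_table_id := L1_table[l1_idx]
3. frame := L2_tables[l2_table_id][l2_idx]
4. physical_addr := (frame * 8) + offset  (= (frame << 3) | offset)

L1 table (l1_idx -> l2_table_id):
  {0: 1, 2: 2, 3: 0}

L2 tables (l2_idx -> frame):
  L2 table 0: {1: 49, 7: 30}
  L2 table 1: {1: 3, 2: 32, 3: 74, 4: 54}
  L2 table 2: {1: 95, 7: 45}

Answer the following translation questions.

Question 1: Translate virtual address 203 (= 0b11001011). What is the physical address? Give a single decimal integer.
vaddr = 203 = 0b11001011
Split: l1_idx=3, l2_idx=1, offset=3
L1[3] = 0
L2[0][1] = 49
paddr = 49 * 8 + 3 = 395

Answer: 395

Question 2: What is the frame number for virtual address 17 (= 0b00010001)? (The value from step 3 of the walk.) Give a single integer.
Answer: 32

Derivation:
vaddr = 17: l1_idx=0, l2_idx=2
L1[0] = 1; L2[1][2] = 32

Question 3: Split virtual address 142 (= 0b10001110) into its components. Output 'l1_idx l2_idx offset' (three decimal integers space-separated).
Answer: 2 1 6

Derivation:
vaddr = 142 = 0b10001110
  top 2 bits -> l1_idx = 2
  next 3 bits -> l2_idx = 1
  bottom 3 bits -> offset = 6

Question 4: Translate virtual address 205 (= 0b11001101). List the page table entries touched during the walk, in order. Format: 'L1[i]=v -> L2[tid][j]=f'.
vaddr = 205 = 0b11001101
Split: l1_idx=3, l2_idx=1, offset=5

Answer: L1[3]=0 -> L2[0][1]=49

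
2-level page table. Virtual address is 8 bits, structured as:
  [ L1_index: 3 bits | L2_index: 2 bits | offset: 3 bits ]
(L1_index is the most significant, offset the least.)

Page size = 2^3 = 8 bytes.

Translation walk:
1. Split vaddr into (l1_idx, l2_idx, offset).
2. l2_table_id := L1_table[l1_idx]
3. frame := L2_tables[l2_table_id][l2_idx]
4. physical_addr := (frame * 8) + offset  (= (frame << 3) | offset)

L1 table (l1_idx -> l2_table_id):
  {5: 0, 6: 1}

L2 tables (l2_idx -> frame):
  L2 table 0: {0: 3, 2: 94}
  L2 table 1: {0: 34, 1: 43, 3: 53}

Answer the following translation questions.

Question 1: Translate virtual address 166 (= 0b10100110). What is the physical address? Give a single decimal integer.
vaddr = 166 = 0b10100110
Split: l1_idx=5, l2_idx=0, offset=6
L1[5] = 0
L2[0][0] = 3
paddr = 3 * 8 + 6 = 30

Answer: 30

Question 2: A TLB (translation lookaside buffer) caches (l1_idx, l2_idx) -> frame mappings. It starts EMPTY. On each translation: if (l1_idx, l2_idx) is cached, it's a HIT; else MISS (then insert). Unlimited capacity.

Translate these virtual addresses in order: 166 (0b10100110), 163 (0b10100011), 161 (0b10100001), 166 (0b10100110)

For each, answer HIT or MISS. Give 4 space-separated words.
vaddr=166: (5,0) not in TLB -> MISS, insert
vaddr=163: (5,0) in TLB -> HIT
vaddr=161: (5,0) in TLB -> HIT
vaddr=166: (5,0) in TLB -> HIT

Answer: MISS HIT HIT HIT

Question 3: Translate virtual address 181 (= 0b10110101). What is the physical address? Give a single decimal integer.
vaddr = 181 = 0b10110101
Split: l1_idx=5, l2_idx=2, offset=5
L1[5] = 0
L2[0][2] = 94
paddr = 94 * 8 + 5 = 757

Answer: 757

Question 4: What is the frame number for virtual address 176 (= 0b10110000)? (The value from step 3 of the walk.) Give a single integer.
vaddr = 176: l1_idx=5, l2_idx=2
L1[5] = 0; L2[0][2] = 94

Answer: 94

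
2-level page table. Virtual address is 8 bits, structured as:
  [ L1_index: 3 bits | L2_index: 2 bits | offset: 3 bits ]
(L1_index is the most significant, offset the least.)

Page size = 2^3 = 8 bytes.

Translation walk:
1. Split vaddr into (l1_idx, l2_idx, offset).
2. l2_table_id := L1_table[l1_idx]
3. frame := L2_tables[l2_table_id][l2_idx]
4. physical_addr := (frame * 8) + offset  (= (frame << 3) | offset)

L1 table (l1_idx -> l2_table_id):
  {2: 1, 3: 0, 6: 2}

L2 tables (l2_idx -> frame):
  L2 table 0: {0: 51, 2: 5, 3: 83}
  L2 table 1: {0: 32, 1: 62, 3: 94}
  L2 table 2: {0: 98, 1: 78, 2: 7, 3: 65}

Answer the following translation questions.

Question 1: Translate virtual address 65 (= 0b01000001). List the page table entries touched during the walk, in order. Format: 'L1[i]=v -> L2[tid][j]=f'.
Answer: L1[2]=1 -> L2[1][0]=32

Derivation:
vaddr = 65 = 0b01000001
Split: l1_idx=2, l2_idx=0, offset=1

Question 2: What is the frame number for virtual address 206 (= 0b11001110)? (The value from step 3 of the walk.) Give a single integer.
vaddr = 206: l1_idx=6, l2_idx=1
L1[6] = 2; L2[2][1] = 78

Answer: 78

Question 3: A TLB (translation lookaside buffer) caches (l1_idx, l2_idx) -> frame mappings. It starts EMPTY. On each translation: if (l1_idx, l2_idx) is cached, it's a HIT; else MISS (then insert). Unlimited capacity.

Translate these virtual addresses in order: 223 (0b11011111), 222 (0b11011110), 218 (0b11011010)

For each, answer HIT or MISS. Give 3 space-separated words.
Answer: MISS HIT HIT

Derivation:
vaddr=223: (6,3) not in TLB -> MISS, insert
vaddr=222: (6,3) in TLB -> HIT
vaddr=218: (6,3) in TLB -> HIT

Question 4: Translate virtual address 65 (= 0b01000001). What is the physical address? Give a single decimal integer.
Answer: 257

Derivation:
vaddr = 65 = 0b01000001
Split: l1_idx=2, l2_idx=0, offset=1
L1[2] = 1
L2[1][0] = 32
paddr = 32 * 8 + 1 = 257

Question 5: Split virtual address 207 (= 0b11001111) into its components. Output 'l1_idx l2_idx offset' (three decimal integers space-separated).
vaddr = 207 = 0b11001111
  top 3 bits -> l1_idx = 6
  next 2 bits -> l2_idx = 1
  bottom 3 bits -> offset = 7

Answer: 6 1 7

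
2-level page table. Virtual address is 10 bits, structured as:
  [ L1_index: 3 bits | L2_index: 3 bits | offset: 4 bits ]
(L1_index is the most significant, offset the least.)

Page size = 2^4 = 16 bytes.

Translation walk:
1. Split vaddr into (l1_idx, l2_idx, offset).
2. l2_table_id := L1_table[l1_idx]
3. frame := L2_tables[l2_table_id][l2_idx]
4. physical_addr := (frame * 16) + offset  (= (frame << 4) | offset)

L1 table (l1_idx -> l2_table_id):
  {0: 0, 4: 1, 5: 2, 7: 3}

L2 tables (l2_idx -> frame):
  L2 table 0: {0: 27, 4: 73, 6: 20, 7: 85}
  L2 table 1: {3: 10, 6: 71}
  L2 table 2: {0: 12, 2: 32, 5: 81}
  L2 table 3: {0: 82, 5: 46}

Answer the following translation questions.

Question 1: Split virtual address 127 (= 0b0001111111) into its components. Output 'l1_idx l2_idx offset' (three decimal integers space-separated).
Answer: 0 7 15

Derivation:
vaddr = 127 = 0b0001111111
  top 3 bits -> l1_idx = 0
  next 3 bits -> l2_idx = 7
  bottom 4 bits -> offset = 15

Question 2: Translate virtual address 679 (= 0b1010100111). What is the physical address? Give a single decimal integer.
vaddr = 679 = 0b1010100111
Split: l1_idx=5, l2_idx=2, offset=7
L1[5] = 2
L2[2][2] = 32
paddr = 32 * 16 + 7 = 519

Answer: 519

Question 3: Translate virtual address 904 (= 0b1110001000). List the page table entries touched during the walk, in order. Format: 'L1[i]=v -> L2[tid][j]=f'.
Answer: L1[7]=3 -> L2[3][0]=82

Derivation:
vaddr = 904 = 0b1110001000
Split: l1_idx=7, l2_idx=0, offset=8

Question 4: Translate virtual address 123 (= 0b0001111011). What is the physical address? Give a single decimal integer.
Answer: 1371

Derivation:
vaddr = 123 = 0b0001111011
Split: l1_idx=0, l2_idx=7, offset=11
L1[0] = 0
L2[0][7] = 85
paddr = 85 * 16 + 11 = 1371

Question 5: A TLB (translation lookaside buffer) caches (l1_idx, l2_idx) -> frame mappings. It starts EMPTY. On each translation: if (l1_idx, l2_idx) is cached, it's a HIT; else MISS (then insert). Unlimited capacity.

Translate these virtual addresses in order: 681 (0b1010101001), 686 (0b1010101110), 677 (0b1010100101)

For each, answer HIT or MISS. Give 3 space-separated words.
Answer: MISS HIT HIT

Derivation:
vaddr=681: (5,2) not in TLB -> MISS, insert
vaddr=686: (5,2) in TLB -> HIT
vaddr=677: (5,2) in TLB -> HIT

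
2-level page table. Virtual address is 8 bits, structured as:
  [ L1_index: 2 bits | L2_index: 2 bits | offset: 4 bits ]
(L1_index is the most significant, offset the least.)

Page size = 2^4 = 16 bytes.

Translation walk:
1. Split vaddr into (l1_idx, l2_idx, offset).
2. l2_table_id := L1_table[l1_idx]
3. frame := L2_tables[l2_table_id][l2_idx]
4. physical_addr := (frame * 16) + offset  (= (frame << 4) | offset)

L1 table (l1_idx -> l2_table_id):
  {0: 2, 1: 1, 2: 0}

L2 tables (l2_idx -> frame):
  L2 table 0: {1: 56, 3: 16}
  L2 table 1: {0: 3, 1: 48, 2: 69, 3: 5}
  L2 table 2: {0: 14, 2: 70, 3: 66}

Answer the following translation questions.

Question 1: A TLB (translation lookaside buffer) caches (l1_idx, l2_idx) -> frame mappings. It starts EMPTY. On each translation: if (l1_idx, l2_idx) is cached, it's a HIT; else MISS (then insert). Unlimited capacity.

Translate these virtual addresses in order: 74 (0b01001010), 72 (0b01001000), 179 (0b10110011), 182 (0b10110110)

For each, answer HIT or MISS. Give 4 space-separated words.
Answer: MISS HIT MISS HIT

Derivation:
vaddr=74: (1,0) not in TLB -> MISS, insert
vaddr=72: (1,0) in TLB -> HIT
vaddr=179: (2,3) not in TLB -> MISS, insert
vaddr=182: (2,3) in TLB -> HIT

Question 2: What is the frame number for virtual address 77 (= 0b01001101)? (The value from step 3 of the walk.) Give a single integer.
Answer: 3

Derivation:
vaddr = 77: l1_idx=1, l2_idx=0
L1[1] = 1; L2[1][0] = 3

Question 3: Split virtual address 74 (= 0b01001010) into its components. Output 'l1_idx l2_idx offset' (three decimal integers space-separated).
Answer: 1 0 10

Derivation:
vaddr = 74 = 0b01001010
  top 2 bits -> l1_idx = 1
  next 2 bits -> l2_idx = 0
  bottom 4 bits -> offset = 10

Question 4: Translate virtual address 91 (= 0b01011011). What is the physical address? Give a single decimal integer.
Answer: 779

Derivation:
vaddr = 91 = 0b01011011
Split: l1_idx=1, l2_idx=1, offset=11
L1[1] = 1
L2[1][1] = 48
paddr = 48 * 16 + 11 = 779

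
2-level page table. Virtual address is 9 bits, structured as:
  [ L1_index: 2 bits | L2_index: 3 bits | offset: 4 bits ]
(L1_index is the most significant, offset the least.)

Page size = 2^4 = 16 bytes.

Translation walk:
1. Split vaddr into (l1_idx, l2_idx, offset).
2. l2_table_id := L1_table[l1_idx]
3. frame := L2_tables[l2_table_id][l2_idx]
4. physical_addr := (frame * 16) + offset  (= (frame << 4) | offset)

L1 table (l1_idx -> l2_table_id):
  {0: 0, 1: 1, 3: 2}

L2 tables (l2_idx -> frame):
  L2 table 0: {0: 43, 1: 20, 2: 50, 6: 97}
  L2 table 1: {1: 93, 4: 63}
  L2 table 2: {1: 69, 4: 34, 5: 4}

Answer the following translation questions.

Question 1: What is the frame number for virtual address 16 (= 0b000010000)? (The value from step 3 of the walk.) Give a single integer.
vaddr = 16: l1_idx=0, l2_idx=1
L1[0] = 0; L2[0][1] = 20

Answer: 20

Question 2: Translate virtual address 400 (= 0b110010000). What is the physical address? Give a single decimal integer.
Answer: 1104

Derivation:
vaddr = 400 = 0b110010000
Split: l1_idx=3, l2_idx=1, offset=0
L1[3] = 2
L2[2][1] = 69
paddr = 69 * 16 + 0 = 1104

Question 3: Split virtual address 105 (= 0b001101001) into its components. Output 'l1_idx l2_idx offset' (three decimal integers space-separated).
vaddr = 105 = 0b001101001
  top 2 bits -> l1_idx = 0
  next 3 bits -> l2_idx = 6
  bottom 4 bits -> offset = 9

Answer: 0 6 9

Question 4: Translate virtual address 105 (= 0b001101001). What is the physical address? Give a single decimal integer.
Answer: 1561

Derivation:
vaddr = 105 = 0b001101001
Split: l1_idx=0, l2_idx=6, offset=9
L1[0] = 0
L2[0][6] = 97
paddr = 97 * 16 + 9 = 1561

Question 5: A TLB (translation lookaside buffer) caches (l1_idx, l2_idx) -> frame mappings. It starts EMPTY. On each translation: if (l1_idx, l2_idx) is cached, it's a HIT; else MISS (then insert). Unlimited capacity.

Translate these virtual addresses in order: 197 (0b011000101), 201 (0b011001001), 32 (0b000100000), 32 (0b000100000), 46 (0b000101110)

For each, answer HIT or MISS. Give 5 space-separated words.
vaddr=197: (1,4) not in TLB -> MISS, insert
vaddr=201: (1,4) in TLB -> HIT
vaddr=32: (0,2) not in TLB -> MISS, insert
vaddr=32: (0,2) in TLB -> HIT
vaddr=46: (0,2) in TLB -> HIT

Answer: MISS HIT MISS HIT HIT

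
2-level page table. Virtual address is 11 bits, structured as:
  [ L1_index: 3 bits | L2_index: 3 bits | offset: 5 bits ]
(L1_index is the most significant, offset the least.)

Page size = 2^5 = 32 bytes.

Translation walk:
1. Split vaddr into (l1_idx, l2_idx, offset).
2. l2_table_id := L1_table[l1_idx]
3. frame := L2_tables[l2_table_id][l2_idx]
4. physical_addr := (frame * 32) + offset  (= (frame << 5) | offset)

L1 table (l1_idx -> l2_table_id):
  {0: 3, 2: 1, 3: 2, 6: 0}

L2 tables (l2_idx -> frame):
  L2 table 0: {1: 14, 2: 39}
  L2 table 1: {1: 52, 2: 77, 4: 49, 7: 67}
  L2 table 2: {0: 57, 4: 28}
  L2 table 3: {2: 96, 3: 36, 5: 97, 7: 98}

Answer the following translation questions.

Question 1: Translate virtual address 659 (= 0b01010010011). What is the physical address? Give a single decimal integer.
Answer: 1587

Derivation:
vaddr = 659 = 0b01010010011
Split: l1_idx=2, l2_idx=4, offset=19
L1[2] = 1
L2[1][4] = 49
paddr = 49 * 32 + 19 = 1587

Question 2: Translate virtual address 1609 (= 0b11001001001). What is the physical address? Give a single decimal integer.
vaddr = 1609 = 0b11001001001
Split: l1_idx=6, l2_idx=2, offset=9
L1[6] = 0
L2[0][2] = 39
paddr = 39 * 32 + 9 = 1257

Answer: 1257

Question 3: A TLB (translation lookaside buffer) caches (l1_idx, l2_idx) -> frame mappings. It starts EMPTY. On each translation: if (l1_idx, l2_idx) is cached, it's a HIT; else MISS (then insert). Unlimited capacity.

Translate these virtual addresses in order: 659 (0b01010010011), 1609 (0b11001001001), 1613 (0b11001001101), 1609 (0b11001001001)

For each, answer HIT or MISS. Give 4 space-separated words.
Answer: MISS MISS HIT HIT

Derivation:
vaddr=659: (2,4) not in TLB -> MISS, insert
vaddr=1609: (6,2) not in TLB -> MISS, insert
vaddr=1613: (6,2) in TLB -> HIT
vaddr=1609: (6,2) in TLB -> HIT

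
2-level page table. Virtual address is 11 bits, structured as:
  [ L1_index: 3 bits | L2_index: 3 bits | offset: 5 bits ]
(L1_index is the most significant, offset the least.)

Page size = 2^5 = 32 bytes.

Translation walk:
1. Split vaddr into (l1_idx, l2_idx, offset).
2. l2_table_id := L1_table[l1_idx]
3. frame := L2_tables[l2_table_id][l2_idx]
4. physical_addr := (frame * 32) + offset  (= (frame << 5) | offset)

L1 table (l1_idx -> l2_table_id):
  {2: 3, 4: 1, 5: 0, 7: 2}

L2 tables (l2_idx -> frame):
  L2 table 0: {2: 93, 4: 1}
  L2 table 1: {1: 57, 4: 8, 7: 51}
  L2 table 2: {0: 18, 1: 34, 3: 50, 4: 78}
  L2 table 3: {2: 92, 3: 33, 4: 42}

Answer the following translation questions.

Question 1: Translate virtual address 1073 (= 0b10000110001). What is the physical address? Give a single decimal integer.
vaddr = 1073 = 0b10000110001
Split: l1_idx=4, l2_idx=1, offset=17
L1[4] = 1
L2[1][1] = 57
paddr = 57 * 32 + 17 = 1841

Answer: 1841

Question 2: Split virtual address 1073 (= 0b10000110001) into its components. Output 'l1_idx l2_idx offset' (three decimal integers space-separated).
vaddr = 1073 = 0b10000110001
  top 3 bits -> l1_idx = 4
  next 3 bits -> l2_idx = 1
  bottom 5 bits -> offset = 17

Answer: 4 1 17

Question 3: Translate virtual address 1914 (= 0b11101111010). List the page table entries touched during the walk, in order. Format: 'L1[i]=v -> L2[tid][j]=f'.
vaddr = 1914 = 0b11101111010
Split: l1_idx=7, l2_idx=3, offset=26

Answer: L1[7]=2 -> L2[2][3]=50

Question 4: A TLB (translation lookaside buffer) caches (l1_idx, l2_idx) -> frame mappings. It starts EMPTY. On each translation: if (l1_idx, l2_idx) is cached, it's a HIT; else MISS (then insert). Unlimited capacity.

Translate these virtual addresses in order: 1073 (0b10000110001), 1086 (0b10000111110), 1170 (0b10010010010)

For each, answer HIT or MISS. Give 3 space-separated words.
Answer: MISS HIT MISS

Derivation:
vaddr=1073: (4,1) not in TLB -> MISS, insert
vaddr=1086: (4,1) in TLB -> HIT
vaddr=1170: (4,4) not in TLB -> MISS, insert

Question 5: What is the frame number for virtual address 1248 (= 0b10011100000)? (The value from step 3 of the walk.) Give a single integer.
Answer: 51

Derivation:
vaddr = 1248: l1_idx=4, l2_idx=7
L1[4] = 1; L2[1][7] = 51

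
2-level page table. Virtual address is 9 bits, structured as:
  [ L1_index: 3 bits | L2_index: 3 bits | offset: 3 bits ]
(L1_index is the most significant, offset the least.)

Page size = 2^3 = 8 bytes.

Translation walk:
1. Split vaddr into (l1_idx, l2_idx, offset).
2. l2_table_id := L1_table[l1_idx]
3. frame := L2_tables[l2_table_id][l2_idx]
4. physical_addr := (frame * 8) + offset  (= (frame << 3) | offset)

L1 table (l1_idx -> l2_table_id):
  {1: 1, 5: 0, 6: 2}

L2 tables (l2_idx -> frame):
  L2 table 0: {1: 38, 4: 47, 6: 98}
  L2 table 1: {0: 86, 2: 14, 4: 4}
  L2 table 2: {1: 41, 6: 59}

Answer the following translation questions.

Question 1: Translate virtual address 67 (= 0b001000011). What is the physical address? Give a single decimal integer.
vaddr = 67 = 0b001000011
Split: l1_idx=1, l2_idx=0, offset=3
L1[1] = 1
L2[1][0] = 86
paddr = 86 * 8 + 3 = 691

Answer: 691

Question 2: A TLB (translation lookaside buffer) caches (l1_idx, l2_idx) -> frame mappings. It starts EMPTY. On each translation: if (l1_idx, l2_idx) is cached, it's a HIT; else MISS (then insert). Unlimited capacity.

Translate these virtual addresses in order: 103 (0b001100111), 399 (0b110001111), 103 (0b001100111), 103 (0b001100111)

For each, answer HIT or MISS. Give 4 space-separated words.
Answer: MISS MISS HIT HIT

Derivation:
vaddr=103: (1,4) not in TLB -> MISS, insert
vaddr=399: (6,1) not in TLB -> MISS, insert
vaddr=103: (1,4) in TLB -> HIT
vaddr=103: (1,4) in TLB -> HIT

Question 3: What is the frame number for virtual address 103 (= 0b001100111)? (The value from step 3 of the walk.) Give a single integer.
Answer: 4

Derivation:
vaddr = 103: l1_idx=1, l2_idx=4
L1[1] = 1; L2[1][4] = 4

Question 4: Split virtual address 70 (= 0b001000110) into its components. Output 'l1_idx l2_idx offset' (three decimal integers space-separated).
vaddr = 70 = 0b001000110
  top 3 bits -> l1_idx = 1
  next 3 bits -> l2_idx = 0
  bottom 3 bits -> offset = 6

Answer: 1 0 6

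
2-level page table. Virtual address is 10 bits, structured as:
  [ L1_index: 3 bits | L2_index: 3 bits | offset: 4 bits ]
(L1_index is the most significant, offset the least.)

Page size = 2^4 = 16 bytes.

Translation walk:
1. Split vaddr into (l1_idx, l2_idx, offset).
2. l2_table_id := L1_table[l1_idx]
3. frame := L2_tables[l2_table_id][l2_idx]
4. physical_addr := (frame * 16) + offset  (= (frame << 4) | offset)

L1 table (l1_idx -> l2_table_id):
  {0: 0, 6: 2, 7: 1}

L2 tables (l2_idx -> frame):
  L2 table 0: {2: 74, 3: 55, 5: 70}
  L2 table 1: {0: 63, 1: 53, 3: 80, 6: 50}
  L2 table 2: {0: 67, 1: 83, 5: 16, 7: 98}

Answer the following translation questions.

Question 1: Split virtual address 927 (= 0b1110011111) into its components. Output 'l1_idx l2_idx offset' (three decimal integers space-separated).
Answer: 7 1 15

Derivation:
vaddr = 927 = 0b1110011111
  top 3 bits -> l1_idx = 7
  next 3 bits -> l2_idx = 1
  bottom 4 bits -> offset = 15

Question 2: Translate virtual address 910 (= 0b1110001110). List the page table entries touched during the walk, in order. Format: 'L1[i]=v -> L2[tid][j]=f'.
vaddr = 910 = 0b1110001110
Split: l1_idx=7, l2_idx=0, offset=14

Answer: L1[7]=1 -> L2[1][0]=63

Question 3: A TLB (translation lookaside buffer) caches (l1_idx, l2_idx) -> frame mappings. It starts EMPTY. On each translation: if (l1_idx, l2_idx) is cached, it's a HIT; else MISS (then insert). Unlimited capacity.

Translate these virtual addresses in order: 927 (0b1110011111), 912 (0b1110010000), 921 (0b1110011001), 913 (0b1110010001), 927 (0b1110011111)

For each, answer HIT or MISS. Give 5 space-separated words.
vaddr=927: (7,1) not in TLB -> MISS, insert
vaddr=912: (7,1) in TLB -> HIT
vaddr=921: (7,1) in TLB -> HIT
vaddr=913: (7,1) in TLB -> HIT
vaddr=927: (7,1) in TLB -> HIT

Answer: MISS HIT HIT HIT HIT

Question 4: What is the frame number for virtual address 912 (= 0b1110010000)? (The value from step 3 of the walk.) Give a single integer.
Answer: 53

Derivation:
vaddr = 912: l1_idx=7, l2_idx=1
L1[7] = 1; L2[1][1] = 53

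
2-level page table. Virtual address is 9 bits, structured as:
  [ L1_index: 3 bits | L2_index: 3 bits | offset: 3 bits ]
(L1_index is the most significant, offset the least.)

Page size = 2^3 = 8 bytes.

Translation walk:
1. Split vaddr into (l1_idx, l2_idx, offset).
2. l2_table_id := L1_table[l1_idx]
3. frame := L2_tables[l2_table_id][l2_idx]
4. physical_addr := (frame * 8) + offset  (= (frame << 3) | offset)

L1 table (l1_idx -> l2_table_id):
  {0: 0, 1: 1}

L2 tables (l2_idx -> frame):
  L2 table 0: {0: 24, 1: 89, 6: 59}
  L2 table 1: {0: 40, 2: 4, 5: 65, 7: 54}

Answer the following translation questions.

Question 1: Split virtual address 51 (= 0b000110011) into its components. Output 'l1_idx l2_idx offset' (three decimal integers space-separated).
Answer: 0 6 3

Derivation:
vaddr = 51 = 0b000110011
  top 3 bits -> l1_idx = 0
  next 3 bits -> l2_idx = 6
  bottom 3 bits -> offset = 3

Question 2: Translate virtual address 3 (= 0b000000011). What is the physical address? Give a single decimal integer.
Answer: 195

Derivation:
vaddr = 3 = 0b000000011
Split: l1_idx=0, l2_idx=0, offset=3
L1[0] = 0
L2[0][0] = 24
paddr = 24 * 8 + 3 = 195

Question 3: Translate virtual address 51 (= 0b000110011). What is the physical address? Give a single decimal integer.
Answer: 475

Derivation:
vaddr = 51 = 0b000110011
Split: l1_idx=0, l2_idx=6, offset=3
L1[0] = 0
L2[0][6] = 59
paddr = 59 * 8 + 3 = 475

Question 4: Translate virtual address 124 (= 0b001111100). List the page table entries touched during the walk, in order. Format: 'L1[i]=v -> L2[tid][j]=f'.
Answer: L1[1]=1 -> L2[1][7]=54

Derivation:
vaddr = 124 = 0b001111100
Split: l1_idx=1, l2_idx=7, offset=4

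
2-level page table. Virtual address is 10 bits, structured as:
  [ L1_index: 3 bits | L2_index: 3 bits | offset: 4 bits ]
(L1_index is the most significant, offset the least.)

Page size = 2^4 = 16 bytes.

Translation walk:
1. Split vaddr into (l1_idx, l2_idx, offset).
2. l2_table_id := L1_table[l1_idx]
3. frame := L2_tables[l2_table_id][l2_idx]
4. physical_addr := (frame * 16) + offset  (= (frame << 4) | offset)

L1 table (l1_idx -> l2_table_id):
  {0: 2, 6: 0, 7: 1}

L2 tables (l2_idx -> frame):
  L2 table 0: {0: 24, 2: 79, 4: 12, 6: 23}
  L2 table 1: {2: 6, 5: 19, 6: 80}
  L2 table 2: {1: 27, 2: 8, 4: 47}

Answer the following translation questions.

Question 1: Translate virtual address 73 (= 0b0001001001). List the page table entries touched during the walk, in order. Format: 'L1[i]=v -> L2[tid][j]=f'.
vaddr = 73 = 0b0001001001
Split: l1_idx=0, l2_idx=4, offset=9

Answer: L1[0]=2 -> L2[2][4]=47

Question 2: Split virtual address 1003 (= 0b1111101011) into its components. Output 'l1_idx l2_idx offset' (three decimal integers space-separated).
Answer: 7 6 11

Derivation:
vaddr = 1003 = 0b1111101011
  top 3 bits -> l1_idx = 7
  next 3 bits -> l2_idx = 6
  bottom 4 bits -> offset = 11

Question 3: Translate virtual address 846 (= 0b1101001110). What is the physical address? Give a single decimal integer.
vaddr = 846 = 0b1101001110
Split: l1_idx=6, l2_idx=4, offset=14
L1[6] = 0
L2[0][4] = 12
paddr = 12 * 16 + 14 = 206

Answer: 206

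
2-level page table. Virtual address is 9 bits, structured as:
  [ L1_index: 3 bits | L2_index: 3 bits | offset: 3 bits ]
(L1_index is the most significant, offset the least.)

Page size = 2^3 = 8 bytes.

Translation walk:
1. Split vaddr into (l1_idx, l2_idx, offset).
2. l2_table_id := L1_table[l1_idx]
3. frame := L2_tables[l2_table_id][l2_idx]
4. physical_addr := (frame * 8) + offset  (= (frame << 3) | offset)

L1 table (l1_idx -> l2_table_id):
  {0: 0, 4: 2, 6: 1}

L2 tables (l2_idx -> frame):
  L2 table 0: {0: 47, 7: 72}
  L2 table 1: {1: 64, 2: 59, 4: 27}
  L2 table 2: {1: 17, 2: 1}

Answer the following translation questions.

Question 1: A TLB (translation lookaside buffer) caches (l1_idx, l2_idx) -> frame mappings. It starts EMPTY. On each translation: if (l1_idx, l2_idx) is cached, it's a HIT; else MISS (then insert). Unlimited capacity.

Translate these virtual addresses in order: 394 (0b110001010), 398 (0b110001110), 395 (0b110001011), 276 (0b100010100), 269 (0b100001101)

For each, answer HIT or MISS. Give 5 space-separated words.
vaddr=394: (6,1) not in TLB -> MISS, insert
vaddr=398: (6,1) in TLB -> HIT
vaddr=395: (6,1) in TLB -> HIT
vaddr=276: (4,2) not in TLB -> MISS, insert
vaddr=269: (4,1) not in TLB -> MISS, insert

Answer: MISS HIT HIT MISS MISS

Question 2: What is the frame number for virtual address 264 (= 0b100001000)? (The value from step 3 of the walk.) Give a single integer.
Answer: 17

Derivation:
vaddr = 264: l1_idx=4, l2_idx=1
L1[4] = 2; L2[2][1] = 17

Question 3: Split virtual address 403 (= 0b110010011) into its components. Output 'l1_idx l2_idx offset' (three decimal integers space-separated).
vaddr = 403 = 0b110010011
  top 3 bits -> l1_idx = 6
  next 3 bits -> l2_idx = 2
  bottom 3 bits -> offset = 3

Answer: 6 2 3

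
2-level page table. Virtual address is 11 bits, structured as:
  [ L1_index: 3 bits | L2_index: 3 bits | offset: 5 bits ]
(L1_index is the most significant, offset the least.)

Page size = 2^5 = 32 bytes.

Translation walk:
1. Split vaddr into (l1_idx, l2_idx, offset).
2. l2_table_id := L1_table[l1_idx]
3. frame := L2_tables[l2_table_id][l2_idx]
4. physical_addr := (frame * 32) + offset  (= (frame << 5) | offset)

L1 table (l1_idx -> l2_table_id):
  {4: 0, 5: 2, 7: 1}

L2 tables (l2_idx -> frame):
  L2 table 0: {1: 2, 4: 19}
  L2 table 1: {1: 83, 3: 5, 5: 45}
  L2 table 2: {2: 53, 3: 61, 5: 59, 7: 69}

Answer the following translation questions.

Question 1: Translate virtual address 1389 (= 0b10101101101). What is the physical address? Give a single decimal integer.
Answer: 1965

Derivation:
vaddr = 1389 = 0b10101101101
Split: l1_idx=5, l2_idx=3, offset=13
L1[5] = 2
L2[2][3] = 61
paddr = 61 * 32 + 13 = 1965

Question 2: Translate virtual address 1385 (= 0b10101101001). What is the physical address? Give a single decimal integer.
Answer: 1961

Derivation:
vaddr = 1385 = 0b10101101001
Split: l1_idx=5, l2_idx=3, offset=9
L1[5] = 2
L2[2][3] = 61
paddr = 61 * 32 + 9 = 1961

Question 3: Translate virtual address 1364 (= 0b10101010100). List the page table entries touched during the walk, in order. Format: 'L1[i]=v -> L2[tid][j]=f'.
vaddr = 1364 = 0b10101010100
Split: l1_idx=5, l2_idx=2, offset=20

Answer: L1[5]=2 -> L2[2][2]=53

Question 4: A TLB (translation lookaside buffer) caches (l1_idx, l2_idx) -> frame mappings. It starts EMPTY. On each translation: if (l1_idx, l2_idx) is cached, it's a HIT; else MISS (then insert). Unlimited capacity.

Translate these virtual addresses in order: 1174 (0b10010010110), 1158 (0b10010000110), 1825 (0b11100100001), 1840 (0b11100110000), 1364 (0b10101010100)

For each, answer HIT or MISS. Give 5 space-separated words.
vaddr=1174: (4,4) not in TLB -> MISS, insert
vaddr=1158: (4,4) in TLB -> HIT
vaddr=1825: (7,1) not in TLB -> MISS, insert
vaddr=1840: (7,1) in TLB -> HIT
vaddr=1364: (5,2) not in TLB -> MISS, insert

Answer: MISS HIT MISS HIT MISS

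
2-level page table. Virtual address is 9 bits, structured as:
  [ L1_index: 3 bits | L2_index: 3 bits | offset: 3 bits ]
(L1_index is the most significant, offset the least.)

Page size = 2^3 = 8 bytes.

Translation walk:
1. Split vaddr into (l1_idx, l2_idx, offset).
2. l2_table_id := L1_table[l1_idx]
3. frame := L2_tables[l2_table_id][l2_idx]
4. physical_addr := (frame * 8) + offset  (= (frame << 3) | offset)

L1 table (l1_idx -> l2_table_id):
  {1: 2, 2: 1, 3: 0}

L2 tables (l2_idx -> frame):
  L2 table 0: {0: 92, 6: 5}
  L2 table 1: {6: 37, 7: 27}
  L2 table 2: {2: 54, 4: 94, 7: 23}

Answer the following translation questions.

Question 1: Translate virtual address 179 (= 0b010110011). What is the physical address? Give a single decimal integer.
Answer: 299

Derivation:
vaddr = 179 = 0b010110011
Split: l1_idx=2, l2_idx=6, offset=3
L1[2] = 1
L2[1][6] = 37
paddr = 37 * 8 + 3 = 299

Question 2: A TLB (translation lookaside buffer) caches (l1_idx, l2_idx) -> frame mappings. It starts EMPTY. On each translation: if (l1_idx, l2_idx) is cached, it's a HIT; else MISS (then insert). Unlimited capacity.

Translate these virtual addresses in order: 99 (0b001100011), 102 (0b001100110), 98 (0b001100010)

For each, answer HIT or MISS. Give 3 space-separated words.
Answer: MISS HIT HIT

Derivation:
vaddr=99: (1,4) not in TLB -> MISS, insert
vaddr=102: (1,4) in TLB -> HIT
vaddr=98: (1,4) in TLB -> HIT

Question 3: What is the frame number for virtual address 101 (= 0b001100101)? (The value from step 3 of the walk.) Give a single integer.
vaddr = 101: l1_idx=1, l2_idx=4
L1[1] = 2; L2[2][4] = 94

Answer: 94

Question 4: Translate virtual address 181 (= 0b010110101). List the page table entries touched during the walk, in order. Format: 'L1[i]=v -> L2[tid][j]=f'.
vaddr = 181 = 0b010110101
Split: l1_idx=2, l2_idx=6, offset=5

Answer: L1[2]=1 -> L2[1][6]=37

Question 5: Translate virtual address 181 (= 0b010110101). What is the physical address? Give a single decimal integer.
Answer: 301

Derivation:
vaddr = 181 = 0b010110101
Split: l1_idx=2, l2_idx=6, offset=5
L1[2] = 1
L2[1][6] = 37
paddr = 37 * 8 + 5 = 301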